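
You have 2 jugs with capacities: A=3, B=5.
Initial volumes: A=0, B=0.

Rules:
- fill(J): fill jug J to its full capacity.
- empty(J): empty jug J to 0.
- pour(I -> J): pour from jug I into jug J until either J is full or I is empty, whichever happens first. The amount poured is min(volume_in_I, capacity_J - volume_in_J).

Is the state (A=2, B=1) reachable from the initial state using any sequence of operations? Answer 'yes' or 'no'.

BFS explored all 16 reachable states.
Reachable set includes: (0,0), (0,1), (0,2), (0,3), (0,4), (0,5), (1,0), (1,5), (2,0), (2,5), (3,0), (3,1) ...
Target (A=2, B=1) not in reachable set → no.

Answer: no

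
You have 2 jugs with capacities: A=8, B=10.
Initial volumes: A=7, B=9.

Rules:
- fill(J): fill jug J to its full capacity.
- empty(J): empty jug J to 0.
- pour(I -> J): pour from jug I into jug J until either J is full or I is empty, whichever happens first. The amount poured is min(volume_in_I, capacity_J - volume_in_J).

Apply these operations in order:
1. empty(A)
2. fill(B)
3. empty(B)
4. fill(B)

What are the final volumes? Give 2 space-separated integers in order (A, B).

Answer: 0 10

Derivation:
Step 1: empty(A) -> (A=0 B=9)
Step 2: fill(B) -> (A=0 B=10)
Step 3: empty(B) -> (A=0 B=0)
Step 4: fill(B) -> (A=0 B=10)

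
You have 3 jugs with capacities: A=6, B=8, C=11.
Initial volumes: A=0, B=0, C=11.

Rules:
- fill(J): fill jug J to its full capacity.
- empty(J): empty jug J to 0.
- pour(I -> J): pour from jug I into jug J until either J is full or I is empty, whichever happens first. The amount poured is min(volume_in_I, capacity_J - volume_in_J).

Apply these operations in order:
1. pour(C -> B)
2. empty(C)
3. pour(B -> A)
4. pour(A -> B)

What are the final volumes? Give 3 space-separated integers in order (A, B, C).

Answer: 0 8 0

Derivation:
Step 1: pour(C -> B) -> (A=0 B=8 C=3)
Step 2: empty(C) -> (A=0 B=8 C=0)
Step 3: pour(B -> A) -> (A=6 B=2 C=0)
Step 4: pour(A -> B) -> (A=0 B=8 C=0)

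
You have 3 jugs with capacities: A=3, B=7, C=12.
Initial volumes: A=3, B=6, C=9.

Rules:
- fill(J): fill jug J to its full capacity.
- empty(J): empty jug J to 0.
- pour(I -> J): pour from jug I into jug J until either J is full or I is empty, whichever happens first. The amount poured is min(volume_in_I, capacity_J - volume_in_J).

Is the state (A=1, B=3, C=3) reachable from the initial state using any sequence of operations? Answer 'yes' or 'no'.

Answer: no

Derivation:
BFS explored all 284 reachable states.
Reachable set includes: (0,0,0), (0,0,1), (0,0,2), (0,0,3), (0,0,4), (0,0,5), (0,0,6), (0,0,7), (0,0,8), (0,0,9), (0,0,10), (0,0,11) ...
Target (A=1, B=3, C=3) not in reachable set → no.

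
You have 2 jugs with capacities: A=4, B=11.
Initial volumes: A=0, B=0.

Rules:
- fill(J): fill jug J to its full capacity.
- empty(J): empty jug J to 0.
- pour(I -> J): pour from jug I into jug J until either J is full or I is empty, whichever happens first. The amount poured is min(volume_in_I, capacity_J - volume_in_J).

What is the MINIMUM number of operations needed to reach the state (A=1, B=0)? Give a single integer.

BFS from (A=0, B=0). One shortest path:
  1. fill(A) -> (A=4 B=0)
  2. pour(A -> B) -> (A=0 B=4)
  3. fill(A) -> (A=4 B=4)
  4. pour(A -> B) -> (A=0 B=8)
  5. fill(A) -> (A=4 B=8)
  6. pour(A -> B) -> (A=1 B=11)
  7. empty(B) -> (A=1 B=0)
Reached target in 7 moves.

Answer: 7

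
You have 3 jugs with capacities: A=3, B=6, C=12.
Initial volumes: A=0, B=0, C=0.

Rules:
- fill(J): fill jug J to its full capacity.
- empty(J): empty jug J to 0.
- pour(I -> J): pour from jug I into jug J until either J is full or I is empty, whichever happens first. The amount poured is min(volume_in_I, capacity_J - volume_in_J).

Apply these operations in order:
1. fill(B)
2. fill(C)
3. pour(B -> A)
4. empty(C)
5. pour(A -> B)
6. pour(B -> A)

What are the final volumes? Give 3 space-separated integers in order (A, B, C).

Step 1: fill(B) -> (A=0 B=6 C=0)
Step 2: fill(C) -> (A=0 B=6 C=12)
Step 3: pour(B -> A) -> (A=3 B=3 C=12)
Step 4: empty(C) -> (A=3 B=3 C=0)
Step 5: pour(A -> B) -> (A=0 B=6 C=0)
Step 6: pour(B -> A) -> (A=3 B=3 C=0)

Answer: 3 3 0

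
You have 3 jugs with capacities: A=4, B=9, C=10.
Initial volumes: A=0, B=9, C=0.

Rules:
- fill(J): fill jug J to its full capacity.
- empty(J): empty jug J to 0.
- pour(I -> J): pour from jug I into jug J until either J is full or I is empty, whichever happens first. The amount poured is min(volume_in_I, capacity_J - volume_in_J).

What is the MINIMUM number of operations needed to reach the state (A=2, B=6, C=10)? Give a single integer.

Answer: 8

Derivation:
BFS from (A=0, B=9, C=0). One shortest path:
  1. pour(B -> A) -> (A=4 B=5 C=0)
  2. pour(A -> C) -> (A=0 B=5 C=4)
  3. pour(B -> A) -> (A=4 B=1 C=4)
  4. pour(A -> C) -> (A=0 B=1 C=8)
  5. pour(B -> A) -> (A=1 B=0 C=8)
  6. fill(B) -> (A=1 B=9 C=8)
  7. pour(B -> A) -> (A=4 B=6 C=8)
  8. pour(A -> C) -> (A=2 B=6 C=10)
Reached target in 8 moves.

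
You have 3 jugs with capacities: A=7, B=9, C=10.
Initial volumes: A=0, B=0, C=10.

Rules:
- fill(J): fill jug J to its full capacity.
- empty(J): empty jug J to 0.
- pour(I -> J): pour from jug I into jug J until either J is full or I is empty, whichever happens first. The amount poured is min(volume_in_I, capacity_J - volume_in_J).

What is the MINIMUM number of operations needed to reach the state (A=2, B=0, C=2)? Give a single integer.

Answer: 8

Derivation:
BFS from (A=0, B=0, C=10). One shortest path:
  1. pour(C -> B) -> (A=0 B=9 C=1)
  2. empty(B) -> (A=0 B=0 C=1)
  3. pour(C -> B) -> (A=0 B=1 C=0)
  4. fill(C) -> (A=0 B=1 C=10)
  5. pour(C -> B) -> (A=0 B=9 C=2)
  6. pour(B -> A) -> (A=7 B=2 C=2)
  7. empty(A) -> (A=0 B=2 C=2)
  8. pour(B -> A) -> (A=2 B=0 C=2)
Reached target in 8 moves.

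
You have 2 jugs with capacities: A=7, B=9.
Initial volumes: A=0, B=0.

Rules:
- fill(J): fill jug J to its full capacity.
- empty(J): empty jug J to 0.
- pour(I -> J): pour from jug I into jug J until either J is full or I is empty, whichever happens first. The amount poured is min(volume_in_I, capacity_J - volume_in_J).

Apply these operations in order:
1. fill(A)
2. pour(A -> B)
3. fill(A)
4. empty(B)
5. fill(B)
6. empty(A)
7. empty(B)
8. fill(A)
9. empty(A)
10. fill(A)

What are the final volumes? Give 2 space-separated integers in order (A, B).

Step 1: fill(A) -> (A=7 B=0)
Step 2: pour(A -> B) -> (A=0 B=7)
Step 3: fill(A) -> (A=7 B=7)
Step 4: empty(B) -> (A=7 B=0)
Step 5: fill(B) -> (A=7 B=9)
Step 6: empty(A) -> (A=0 B=9)
Step 7: empty(B) -> (A=0 B=0)
Step 8: fill(A) -> (A=7 B=0)
Step 9: empty(A) -> (A=0 B=0)
Step 10: fill(A) -> (A=7 B=0)

Answer: 7 0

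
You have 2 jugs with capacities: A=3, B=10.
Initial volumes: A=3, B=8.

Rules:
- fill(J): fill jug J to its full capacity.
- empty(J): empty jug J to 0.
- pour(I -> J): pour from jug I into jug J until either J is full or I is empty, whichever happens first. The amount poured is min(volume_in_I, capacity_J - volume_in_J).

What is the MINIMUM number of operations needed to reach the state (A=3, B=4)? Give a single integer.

BFS from (A=3, B=8). One shortest path:
  1. empty(A) -> (A=0 B=8)
  2. fill(B) -> (A=0 B=10)
  3. pour(B -> A) -> (A=3 B=7)
  4. empty(A) -> (A=0 B=7)
  5. pour(B -> A) -> (A=3 B=4)
Reached target in 5 moves.

Answer: 5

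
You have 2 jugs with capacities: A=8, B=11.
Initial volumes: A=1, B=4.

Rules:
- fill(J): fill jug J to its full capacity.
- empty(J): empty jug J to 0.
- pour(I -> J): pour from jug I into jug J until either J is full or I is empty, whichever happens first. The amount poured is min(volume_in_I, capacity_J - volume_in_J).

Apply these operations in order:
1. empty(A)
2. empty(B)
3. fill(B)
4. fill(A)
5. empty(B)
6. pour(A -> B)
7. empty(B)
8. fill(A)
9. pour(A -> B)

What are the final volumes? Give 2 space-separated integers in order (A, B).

Step 1: empty(A) -> (A=0 B=4)
Step 2: empty(B) -> (A=0 B=0)
Step 3: fill(B) -> (A=0 B=11)
Step 4: fill(A) -> (A=8 B=11)
Step 5: empty(B) -> (A=8 B=0)
Step 6: pour(A -> B) -> (A=0 B=8)
Step 7: empty(B) -> (A=0 B=0)
Step 8: fill(A) -> (A=8 B=0)
Step 9: pour(A -> B) -> (A=0 B=8)

Answer: 0 8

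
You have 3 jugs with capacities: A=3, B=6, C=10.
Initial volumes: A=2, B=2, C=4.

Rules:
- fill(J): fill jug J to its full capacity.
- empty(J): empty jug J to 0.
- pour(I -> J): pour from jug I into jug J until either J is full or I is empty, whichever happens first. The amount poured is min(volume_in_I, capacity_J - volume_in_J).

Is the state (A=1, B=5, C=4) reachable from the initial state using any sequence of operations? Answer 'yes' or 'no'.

BFS explored all 219 reachable states.
Reachable set includes: (0,0,0), (0,0,1), (0,0,2), (0,0,3), (0,0,4), (0,0,5), (0,0,6), (0,0,7), (0,0,8), (0,0,9), (0,0,10), (0,1,0) ...
Target (A=1, B=5, C=4) not in reachable set → no.

Answer: no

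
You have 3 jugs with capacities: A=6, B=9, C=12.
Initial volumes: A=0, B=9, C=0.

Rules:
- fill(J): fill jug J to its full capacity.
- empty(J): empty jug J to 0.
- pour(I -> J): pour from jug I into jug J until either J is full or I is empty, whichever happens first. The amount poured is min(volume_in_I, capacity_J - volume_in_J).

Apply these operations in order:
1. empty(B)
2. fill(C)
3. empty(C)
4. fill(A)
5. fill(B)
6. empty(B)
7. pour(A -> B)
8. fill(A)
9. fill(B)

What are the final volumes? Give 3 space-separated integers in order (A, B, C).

Answer: 6 9 0

Derivation:
Step 1: empty(B) -> (A=0 B=0 C=0)
Step 2: fill(C) -> (A=0 B=0 C=12)
Step 3: empty(C) -> (A=0 B=0 C=0)
Step 4: fill(A) -> (A=6 B=0 C=0)
Step 5: fill(B) -> (A=6 B=9 C=0)
Step 6: empty(B) -> (A=6 B=0 C=0)
Step 7: pour(A -> B) -> (A=0 B=6 C=0)
Step 8: fill(A) -> (A=6 B=6 C=0)
Step 9: fill(B) -> (A=6 B=9 C=0)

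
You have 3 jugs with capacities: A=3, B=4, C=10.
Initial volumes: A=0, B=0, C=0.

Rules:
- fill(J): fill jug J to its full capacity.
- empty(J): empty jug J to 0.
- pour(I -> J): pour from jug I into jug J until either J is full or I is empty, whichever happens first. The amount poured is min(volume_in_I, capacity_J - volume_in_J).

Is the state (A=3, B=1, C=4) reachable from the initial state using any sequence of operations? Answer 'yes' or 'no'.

BFS from (A=0, B=0, C=0):
  1. fill(B) -> (A=0 B=4 C=0)
  2. pour(B -> C) -> (A=0 B=0 C=4)
  3. fill(B) -> (A=0 B=4 C=4)
  4. pour(B -> A) -> (A=3 B=1 C=4)
Target reached → yes.

Answer: yes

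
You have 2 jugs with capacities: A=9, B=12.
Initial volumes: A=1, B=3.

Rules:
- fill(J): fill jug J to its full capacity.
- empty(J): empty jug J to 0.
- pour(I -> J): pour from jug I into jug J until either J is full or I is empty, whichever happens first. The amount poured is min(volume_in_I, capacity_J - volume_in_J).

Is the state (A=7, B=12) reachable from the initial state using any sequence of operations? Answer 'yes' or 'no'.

BFS from (A=1, B=3):
  1. empty(B) -> (A=1 B=0)
  2. pour(A -> B) -> (A=0 B=1)
  3. fill(A) -> (A=9 B=1)
  4. pour(A -> B) -> (A=0 B=10)
  5. fill(A) -> (A=9 B=10)
  6. pour(A -> B) -> (A=7 B=12)
Target reached → yes.

Answer: yes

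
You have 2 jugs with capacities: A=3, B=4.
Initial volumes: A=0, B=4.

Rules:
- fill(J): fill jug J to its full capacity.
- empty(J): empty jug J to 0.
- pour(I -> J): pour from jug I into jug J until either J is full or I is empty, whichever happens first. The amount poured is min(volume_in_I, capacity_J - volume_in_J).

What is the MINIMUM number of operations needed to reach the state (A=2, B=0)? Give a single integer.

Answer: 6

Derivation:
BFS from (A=0, B=4). One shortest path:
  1. fill(A) -> (A=3 B=4)
  2. empty(B) -> (A=3 B=0)
  3. pour(A -> B) -> (A=0 B=3)
  4. fill(A) -> (A=3 B=3)
  5. pour(A -> B) -> (A=2 B=4)
  6. empty(B) -> (A=2 B=0)
Reached target in 6 moves.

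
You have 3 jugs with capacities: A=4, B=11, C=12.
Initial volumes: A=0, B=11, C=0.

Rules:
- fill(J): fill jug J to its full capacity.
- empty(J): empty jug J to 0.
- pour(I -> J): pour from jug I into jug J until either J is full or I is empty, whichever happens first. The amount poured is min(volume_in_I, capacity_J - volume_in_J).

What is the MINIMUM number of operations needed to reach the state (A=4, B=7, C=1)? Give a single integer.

BFS from (A=0, B=11, C=0). One shortest path:
  1. empty(B) -> (A=0 B=0 C=0)
  2. fill(C) -> (A=0 B=0 C=12)
  3. pour(C -> B) -> (A=0 B=11 C=1)
  4. pour(B -> A) -> (A=4 B=7 C=1)
Reached target in 4 moves.

Answer: 4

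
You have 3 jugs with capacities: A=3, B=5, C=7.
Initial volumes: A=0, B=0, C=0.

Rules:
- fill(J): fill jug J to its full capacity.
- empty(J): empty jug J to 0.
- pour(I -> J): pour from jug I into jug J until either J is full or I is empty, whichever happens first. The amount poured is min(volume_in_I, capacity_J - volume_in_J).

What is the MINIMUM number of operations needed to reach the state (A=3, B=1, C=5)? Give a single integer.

Answer: 7

Derivation:
BFS from (A=0, B=0, C=0). One shortest path:
  1. fill(A) -> (A=3 B=0 C=0)
  2. pour(A -> B) -> (A=0 B=3 C=0)
  3. fill(A) -> (A=3 B=3 C=0)
  4. pour(A -> B) -> (A=1 B=5 C=0)
  5. pour(B -> C) -> (A=1 B=0 C=5)
  6. pour(A -> B) -> (A=0 B=1 C=5)
  7. fill(A) -> (A=3 B=1 C=5)
Reached target in 7 moves.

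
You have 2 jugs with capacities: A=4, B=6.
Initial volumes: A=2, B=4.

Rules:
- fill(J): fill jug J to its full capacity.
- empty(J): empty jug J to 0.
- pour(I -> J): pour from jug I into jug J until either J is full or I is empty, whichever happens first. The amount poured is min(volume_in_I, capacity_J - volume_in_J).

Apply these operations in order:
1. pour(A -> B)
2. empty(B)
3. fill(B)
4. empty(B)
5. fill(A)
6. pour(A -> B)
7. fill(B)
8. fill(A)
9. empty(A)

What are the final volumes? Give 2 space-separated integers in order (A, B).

Step 1: pour(A -> B) -> (A=0 B=6)
Step 2: empty(B) -> (A=0 B=0)
Step 3: fill(B) -> (A=0 B=6)
Step 4: empty(B) -> (A=0 B=0)
Step 5: fill(A) -> (A=4 B=0)
Step 6: pour(A -> B) -> (A=0 B=4)
Step 7: fill(B) -> (A=0 B=6)
Step 8: fill(A) -> (A=4 B=6)
Step 9: empty(A) -> (A=0 B=6)

Answer: 0 6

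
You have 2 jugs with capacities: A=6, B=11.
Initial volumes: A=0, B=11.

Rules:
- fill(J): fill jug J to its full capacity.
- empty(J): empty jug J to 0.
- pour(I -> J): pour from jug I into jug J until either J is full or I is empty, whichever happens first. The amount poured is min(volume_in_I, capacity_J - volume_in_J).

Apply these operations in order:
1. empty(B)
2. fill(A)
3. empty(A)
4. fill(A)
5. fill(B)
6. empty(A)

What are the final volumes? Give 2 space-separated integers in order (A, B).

Answer: 0 11

Derivation:
Step 1: empty(B) -> (A=0 B=0)
Step 2: fill(A) -> (A=6 B=0)
Step 3: empty(A) -> (A=0 B=0)
Step 4: fill(A) -> (A=6 B=0)
Step 5: fill(B) -> (A=6 B=11)
Step 6: empty(A) -> (A=0 B=11)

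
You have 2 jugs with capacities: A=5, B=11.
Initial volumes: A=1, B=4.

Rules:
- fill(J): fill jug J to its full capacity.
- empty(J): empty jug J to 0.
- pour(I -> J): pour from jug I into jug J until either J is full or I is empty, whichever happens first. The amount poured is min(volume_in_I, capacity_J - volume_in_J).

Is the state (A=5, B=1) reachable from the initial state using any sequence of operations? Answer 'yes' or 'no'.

Answer: yes

Derivation:
BFS from (A=1, B=4):
  1. empty(B) -> (A=1 B=0)
  2. pour(A -> B) -> (A=0 B=1)
  3. fill(A) -> (A=5 B=1)
Target reached → yes.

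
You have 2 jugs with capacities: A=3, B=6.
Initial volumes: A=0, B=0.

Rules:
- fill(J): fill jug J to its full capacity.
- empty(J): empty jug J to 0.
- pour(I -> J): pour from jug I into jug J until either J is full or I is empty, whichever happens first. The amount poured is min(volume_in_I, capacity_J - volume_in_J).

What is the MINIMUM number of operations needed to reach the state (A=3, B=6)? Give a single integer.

Answer: 2

Derivation:
BFS from (A=0, B=0). One shortest path:
  1. fill(A) -> (A=3 B=0)
  2. fill(B) -> (A=3 B=6)
Reached target in 2 moves.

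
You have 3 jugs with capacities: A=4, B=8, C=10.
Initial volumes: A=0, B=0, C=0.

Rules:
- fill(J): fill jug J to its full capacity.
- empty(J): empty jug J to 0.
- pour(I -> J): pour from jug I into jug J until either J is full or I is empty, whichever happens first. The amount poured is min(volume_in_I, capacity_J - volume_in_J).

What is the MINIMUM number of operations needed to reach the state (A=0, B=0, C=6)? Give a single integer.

Answer: 3

Derivation:
BFS from (A=0, B=0, C=0). One shortest path:
  1. fill(C) -> (A=0 B=0 C=10)
  2. pour(C -> A) -> (A=4 B=0 C=6)
  3. empty(A) -> (A=0 B=0 C=6)
Reached target in 3 moves.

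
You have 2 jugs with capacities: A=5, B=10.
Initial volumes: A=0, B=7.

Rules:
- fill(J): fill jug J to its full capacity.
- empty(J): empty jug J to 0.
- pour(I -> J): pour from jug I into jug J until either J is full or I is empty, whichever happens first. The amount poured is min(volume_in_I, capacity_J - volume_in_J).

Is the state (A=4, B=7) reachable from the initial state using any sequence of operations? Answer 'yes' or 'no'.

Answer: no

Derivation:
BFS explored all 12 reachable states.
Reachable set includes: (0,0), (0,2), (0,5), (0,7), (0,10), (2,0), (2,10), (5,0), (5,2), (5,5), (5,7), (5,10)
Target (A=4, B=7) not in reachable set → no.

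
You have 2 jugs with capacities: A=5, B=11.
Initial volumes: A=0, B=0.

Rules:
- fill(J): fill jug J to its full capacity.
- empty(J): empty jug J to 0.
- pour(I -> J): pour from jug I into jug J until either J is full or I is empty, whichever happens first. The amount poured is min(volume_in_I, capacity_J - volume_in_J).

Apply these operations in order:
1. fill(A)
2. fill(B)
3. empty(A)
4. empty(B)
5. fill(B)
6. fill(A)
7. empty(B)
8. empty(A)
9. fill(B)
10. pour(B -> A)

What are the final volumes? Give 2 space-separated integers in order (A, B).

Step 1: fill(A) -> (A=5 B=0)
Step 2: fill(B) -> (A=5 B=11)
Step 3: empty(A) -> (A=0 B=11)
Step 4: empty(B) -> (A=0 B=0)
Step 5: fill(B) -> (A=0 B=11)
Step 6: fill(A) -> (A=5 B=11)
Step 7: empty(B) -> (A=5 B=0)
Step 8: empty(A) -> (A=0 B=0)
Step 9: fill(B) -> (A=0 B=11)
Step 10: pour(B -> A) -> (A=5 B=6)

Answer: 5 6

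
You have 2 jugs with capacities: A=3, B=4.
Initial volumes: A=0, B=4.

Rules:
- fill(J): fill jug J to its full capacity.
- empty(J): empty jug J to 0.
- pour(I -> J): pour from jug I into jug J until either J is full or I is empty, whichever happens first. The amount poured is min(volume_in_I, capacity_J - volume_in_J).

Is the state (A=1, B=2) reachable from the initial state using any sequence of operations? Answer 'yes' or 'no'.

Answer: no

Derivation:
BFS explored all 14 reachable states.
Reachable set includes: (0,0), (0,1), (0,2), (0,3), (0,4), (1,0), (1,4), (2,0), (2,4), (3,0), (3,1), (3,2) ...
Target (A=1, B=2) not in reachable set → no.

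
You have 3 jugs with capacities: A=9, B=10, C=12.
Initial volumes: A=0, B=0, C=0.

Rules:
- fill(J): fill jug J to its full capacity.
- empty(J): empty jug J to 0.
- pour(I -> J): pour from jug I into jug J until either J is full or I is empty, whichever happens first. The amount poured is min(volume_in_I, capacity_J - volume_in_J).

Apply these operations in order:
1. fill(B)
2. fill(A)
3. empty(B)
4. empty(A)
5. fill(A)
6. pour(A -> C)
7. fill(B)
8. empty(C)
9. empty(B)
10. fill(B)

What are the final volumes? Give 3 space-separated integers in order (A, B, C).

Step 1: fill(B) -> (A=0 B=10 C=0)
Step 2: fill(A) -> (A=9 B=10 C=0)
Step 3: empty(B) -> (A=9 B=0 C=0)
Step 4: empty(A) -> (A=0 B=0 C=0)
Step 5: fill(A) -> (A=9 B=0 C=0)
Step 6: pour(A -> C) -> (A=0 B=0 C=9)
Step 7: fill(B) -> (A=0 B=10 C=9)
Step 8: empty(C) -> (A=0 B=10 C=0)
Step 9: empty(B) -> (A=0 B=0 C=0)
Step 10: fill(B) -> (A=0 B=10 C=0)

Answer: 0 10 0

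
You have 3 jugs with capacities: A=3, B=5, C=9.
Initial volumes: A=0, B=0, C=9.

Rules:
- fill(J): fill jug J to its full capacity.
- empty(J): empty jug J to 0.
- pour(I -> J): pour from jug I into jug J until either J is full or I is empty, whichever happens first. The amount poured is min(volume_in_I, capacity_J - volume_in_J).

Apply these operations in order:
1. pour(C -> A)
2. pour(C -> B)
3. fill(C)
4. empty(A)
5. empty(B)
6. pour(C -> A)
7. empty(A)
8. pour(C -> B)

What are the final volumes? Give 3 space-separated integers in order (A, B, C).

Answer: 0 5 1

Derivation:
Step 1: pour(C -> A) -> (A=3 B=0 C=6)
Step 2: pour(C -> B) -> (A=3 B=5 C=1)
Step 3: fill(C) -> (A=3 B=5 C=9)
Step 4: empty(A) -> (A=0 B=5 C=9)
Step 5: empty(B) -> (A=0 B=0 C=9)
Step 6: pour(C -> A) -> (A=3 B=0 C=6)
Step 7: empty(A) -> (A=0 B=0 C=6)
Step 8: pour(C -> B) -> (A=0 B=5 C=1)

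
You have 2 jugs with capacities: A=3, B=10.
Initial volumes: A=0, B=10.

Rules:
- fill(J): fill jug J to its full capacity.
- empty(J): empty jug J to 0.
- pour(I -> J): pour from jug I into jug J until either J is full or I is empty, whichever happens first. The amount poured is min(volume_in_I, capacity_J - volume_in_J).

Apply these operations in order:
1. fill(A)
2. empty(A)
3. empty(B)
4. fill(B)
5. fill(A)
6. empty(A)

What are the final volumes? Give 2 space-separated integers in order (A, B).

Step 1: fill(A) -> (A=3 B=10)
Step 2: empty(A) -> (A=0 B=10)
Step 3: empty(B) -> (A=0 B=0)
Step 4: fill(B) -> (A=0 B=10)
Step 5: fill(A) -> (A=3 B=10)
Step 6: empty(A) -> (A=0 B=10)

Answer: 0 10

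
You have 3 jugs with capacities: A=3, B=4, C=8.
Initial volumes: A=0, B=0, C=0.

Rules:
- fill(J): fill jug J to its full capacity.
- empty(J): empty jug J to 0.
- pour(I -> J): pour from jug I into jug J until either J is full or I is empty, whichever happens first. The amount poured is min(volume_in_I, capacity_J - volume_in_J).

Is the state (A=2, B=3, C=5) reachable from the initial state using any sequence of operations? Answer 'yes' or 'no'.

BFS explored all 138 reachable states.
Reachable set includes: (0,0,0), (0,0,1), (0,0,2), (0,0,3), (0,0,4), (0,0,5), (0,0,6), (0,0,7), (0,0,8), (0,1,0), (0,1,1), (0,1,2) ...
Target (A=2, B=3, C=5) not in reachable set → no.

Answer: no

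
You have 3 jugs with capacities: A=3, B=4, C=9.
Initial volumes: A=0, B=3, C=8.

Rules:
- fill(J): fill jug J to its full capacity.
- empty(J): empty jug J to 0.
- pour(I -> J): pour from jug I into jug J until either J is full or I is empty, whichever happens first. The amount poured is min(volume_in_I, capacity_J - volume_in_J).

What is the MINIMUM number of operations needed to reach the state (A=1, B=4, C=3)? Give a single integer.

Answer: 5

Derivation:
BFS from (A=0, B=3, C=8). One shortest path:
  1. pour(B -> C) -> (A=0 B=2 C=9)
  2. pour(C -> A) -> (A=3 B=2 C=6)
  3. empty(A) -> (A=0 B=2 C=6)
  4. pour(C -> A) -> (A=3 B=2 C=3)
  5. pour(A -> B) -> (A=1 B=4 C=3)
Reached target in 5 moves.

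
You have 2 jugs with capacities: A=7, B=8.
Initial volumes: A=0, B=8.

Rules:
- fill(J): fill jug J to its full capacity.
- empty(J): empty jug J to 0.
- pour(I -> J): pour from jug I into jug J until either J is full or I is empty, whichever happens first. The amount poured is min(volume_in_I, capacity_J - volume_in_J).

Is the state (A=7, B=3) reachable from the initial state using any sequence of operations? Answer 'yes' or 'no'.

BFS from (A=0, B=8):
  1. pour(B -> A) -> (A=7 B=1)
  2. empty(A) -> (A=0 B=1)
  3. pour(B -> A) -> (A=1 B=0)
  4. fill(B) -> (A=1 B=8)
  5. pour(B -> A) -> (A=7 B=2)
  6. empty(A) -> (A=0 B=2)
  7. pour(B -> A) -> (A=2 B=0)
  8. fill(B) -> (A=2 B=8)
  9. pour(B -> A) -> (A=7 B=3)
Target reached → yes.

Answer: yes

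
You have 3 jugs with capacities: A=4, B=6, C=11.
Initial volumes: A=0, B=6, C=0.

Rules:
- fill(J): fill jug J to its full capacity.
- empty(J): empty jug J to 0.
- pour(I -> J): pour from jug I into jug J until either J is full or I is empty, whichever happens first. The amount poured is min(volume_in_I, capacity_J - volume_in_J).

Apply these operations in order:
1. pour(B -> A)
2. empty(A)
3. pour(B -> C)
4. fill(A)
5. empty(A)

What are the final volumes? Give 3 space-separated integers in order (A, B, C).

Answer: 0 0 2

Derivation:
Step 1: pour(B -> A) -> (A=4 B=2 C=0)
Step 2: empty(A) -> (A=0 B=2 C=0)
Step 3: pour(B -> C) -> (A=0 B=0 C=2)
Step 4: fill(A) -> (A=4 B=0 C=2)
Step 5: empty(A) -> (A=0 B=0 C=2)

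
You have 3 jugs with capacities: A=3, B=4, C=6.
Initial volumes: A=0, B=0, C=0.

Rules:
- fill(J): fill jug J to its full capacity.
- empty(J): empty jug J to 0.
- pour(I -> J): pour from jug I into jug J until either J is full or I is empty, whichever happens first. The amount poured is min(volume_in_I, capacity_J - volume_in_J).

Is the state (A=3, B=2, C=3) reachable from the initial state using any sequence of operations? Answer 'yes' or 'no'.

BFS from (A=0, B=0, C=0):
  1. fill(B) -> (A=0 B=4 C=0)
  2. pour(B -> C) -> (A=0 B=0 C=4)
  3. fill(B) -> (A=0 B=4 C=4)
  4. pour(B -> C) -> (A=0 B=2 C=6)
  5. pour(C -> A) -> (A=3 B=2 C=3)
Target reached → yes.

Answer: yes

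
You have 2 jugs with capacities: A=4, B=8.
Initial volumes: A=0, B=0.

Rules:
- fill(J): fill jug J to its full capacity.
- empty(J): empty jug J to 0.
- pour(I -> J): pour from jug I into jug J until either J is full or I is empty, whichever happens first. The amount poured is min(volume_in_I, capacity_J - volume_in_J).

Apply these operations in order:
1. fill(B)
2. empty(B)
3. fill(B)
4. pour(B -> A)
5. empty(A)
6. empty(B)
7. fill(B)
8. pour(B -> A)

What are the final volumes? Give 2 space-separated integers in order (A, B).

Step 1: fill(B) -> (A=0 B=8)
Step 2: empty(B) -> (A=0 B=0)
Step 3: fill(B) -> (A=0 B=8)
Step 4: pour(B -> A) -> (A=4 B=4)
Step 5: empty(A) -> (A=0 B=4)
Step 6: empty(B) -> (A=0 B=0)
Step 7: fill(B) -> (A=0 B=8)
Step 8: pour(B -> A) -> (A=4 B=4)

Answer: 4 4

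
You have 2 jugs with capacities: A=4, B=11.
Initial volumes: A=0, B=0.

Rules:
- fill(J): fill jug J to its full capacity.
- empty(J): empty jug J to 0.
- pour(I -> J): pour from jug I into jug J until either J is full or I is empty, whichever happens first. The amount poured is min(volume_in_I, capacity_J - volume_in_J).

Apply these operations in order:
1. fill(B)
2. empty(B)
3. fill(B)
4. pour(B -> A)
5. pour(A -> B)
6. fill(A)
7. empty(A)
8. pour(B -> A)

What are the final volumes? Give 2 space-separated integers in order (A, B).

Step 1: fill(B) -> (A=0 B=11)
Step 2: empty(B) -> (A=0 B=0)
Step 3: fill(B) -> (A=0 B=11)
Step 4: pour(B -> A) -> (A=4 B=7)
Step 5: pour(A -> B) -> (A=0 B=11)
Step 6: fill(A) -> (A=4 B=11)
Step 7: empty(A) -> (A=0 B=11)
Step 8: pour(B -> A) -> (A=4 B=7)

Answer: 4 7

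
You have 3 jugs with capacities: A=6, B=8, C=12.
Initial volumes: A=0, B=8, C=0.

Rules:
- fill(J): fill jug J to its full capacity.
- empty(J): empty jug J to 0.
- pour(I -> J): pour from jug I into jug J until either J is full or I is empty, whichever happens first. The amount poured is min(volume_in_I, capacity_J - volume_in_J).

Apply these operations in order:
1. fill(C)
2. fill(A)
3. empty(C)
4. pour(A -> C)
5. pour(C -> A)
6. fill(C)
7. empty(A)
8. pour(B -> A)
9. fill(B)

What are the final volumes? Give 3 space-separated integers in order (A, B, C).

Answer: 6 8 12

Derivation:
Step 1: fill(C) -> (A=0 B=8 C=12)
Step 2: fill(A) -> (A=6 B=8 C=12)
Step 3: empty(C) -> (A=6 B=8 C=0)
Step 4: pour(A -> C) -> (A=0 B=8 C=6)
Step 5: pour(C -> A) -> (A=6 B=8 C=0)
Step 6: fill(C) -> (A=6 B=8 C=12)
Step 7: empty(A) -> (A=0 B=8 C=12)
Step 8: pour(B -> A) -> (A=6 B=2 C=12)
Step 9: fill(B) -> (A=6 B=8 C=12)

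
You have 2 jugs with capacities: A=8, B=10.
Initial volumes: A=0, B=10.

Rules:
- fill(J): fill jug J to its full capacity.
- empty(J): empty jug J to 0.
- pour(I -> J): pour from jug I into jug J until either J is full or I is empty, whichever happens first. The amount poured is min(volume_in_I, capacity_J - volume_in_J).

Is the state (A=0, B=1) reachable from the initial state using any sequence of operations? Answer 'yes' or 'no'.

BFS explored all 18 reachable states.
Reachable set includes: (0,0), (0,2), (0,4), (0,6), (0,8), (0,10), (2,0), (2,10), (4,0), (4,10), (6,0), (6,10) ...
Target (A=0, B=1) not in reachable set → no.

Answer: no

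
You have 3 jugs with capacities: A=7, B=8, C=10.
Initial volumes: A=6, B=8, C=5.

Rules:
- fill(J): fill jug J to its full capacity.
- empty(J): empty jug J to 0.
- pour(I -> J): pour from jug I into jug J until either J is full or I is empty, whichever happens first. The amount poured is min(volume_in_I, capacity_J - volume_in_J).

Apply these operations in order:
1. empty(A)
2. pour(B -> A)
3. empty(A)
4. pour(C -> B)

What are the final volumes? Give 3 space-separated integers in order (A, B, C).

Answer: 0 6 0

Derivation:
Step 1: empty(A) -> (A=0 B=8 C=5)
Step 2: pour(B -> A) -> (A=7 B=1 C=5)
Step 3: empty(A) -> (A=0 B=1 C=5)
Step 4: pour(C -> B) -> (A=0 B=6 C=0)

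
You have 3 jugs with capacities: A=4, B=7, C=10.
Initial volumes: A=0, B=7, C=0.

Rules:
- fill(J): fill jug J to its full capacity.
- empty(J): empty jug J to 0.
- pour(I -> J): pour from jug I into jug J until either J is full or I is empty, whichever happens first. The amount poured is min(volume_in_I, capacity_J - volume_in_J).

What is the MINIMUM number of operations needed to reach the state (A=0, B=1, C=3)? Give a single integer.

BFS from (A=0, B=7, C=0). One shortest path:
  1. fill(A) -> (A=4 B=7 C=0)
  2. pour(B -> C) -> (A=4 B=0 C=7)
  3. pour(A -> C) -> (A=1 B=0 C=10)
  4. pour(C -> B) -> (A=1 B=7 C=3)
  5. empty(B) -> (A=1 B=0 C=3)
  6. pour(A -> B) -> (A=0 B=1 C=3)
Reached target in 6 moves.

Answer: 6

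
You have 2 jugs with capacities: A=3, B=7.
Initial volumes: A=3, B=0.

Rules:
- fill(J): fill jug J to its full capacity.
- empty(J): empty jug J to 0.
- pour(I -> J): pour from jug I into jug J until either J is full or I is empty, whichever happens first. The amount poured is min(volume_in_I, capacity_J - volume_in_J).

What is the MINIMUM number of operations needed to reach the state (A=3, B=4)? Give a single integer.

Answer: 3

Derivation:
BFS from (A=3, B=0). One shortest path:
  1. empty(A) -> (A=0 B=0)
  2. fill(B) -> (A=0 B=7)
  3. pour(B -> A) -> (A=3 B=4)
Reached target in 3 moves.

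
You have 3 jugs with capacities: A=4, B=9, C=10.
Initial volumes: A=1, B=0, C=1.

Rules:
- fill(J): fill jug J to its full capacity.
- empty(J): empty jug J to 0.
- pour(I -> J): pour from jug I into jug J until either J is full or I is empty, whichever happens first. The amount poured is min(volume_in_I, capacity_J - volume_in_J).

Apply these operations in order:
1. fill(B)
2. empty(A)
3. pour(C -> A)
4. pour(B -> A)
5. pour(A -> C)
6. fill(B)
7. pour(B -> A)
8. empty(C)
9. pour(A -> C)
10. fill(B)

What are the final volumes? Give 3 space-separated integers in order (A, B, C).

Step 1: fill(B) -> (A=1 B=9 C=1)
Step 2: empty(A) -> (A=0 B=9 C=1)
Step 3: pour(C -> A) -> (A=1 B=9 C=0)
Step 4: pour(B -> A) -> (A=4 B=6 C=0)
Step 5: pour(A -> C) -> (A=0 B=6 C=4)
Step 6: fill(B) -> (A=0 B=9 C=4)
Step 7: pour(B -> A) -> (A=4 B=5 C=4)
Step 8: empty(C) -> (A=4 B=5 C=0)
Step 9: pour(A -> C) -> (A=0 B=5 C=4)
Step 10: fill(B) -> (A=0 B=9 C=4)

Answer: 0 9 4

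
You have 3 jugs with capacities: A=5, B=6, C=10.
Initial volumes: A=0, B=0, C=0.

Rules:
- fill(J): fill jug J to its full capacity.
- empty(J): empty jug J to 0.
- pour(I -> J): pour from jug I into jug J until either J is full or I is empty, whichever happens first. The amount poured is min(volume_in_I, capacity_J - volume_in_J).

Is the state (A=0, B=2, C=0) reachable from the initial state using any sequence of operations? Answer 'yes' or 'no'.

Answer: yes

Derivation:
BFS from (A=0, B=0, C=0):
  1. fill(B) -> (A=0 B=6 C=0)
  2. pour(B -> C) -> (A=0 B=0 C=6)
  3. fill(B) -> (A=0 B=6 C=6)
  4. pour(B -> C) -> (A=0 B=2 C=10)
  5. empty(C) -> (A=0 B=2 C=0)
Target reached → yes.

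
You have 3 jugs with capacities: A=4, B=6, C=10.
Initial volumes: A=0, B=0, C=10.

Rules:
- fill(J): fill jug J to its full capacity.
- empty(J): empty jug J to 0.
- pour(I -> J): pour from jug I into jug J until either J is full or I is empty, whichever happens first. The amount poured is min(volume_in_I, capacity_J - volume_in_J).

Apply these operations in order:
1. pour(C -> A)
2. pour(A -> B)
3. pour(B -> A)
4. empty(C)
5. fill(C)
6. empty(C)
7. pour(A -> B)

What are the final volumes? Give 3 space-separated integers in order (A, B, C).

Answer: 0 4 0

Derivation:
Step 1: pour(C -> A) -> (A=4 B=0 C=6)
Step 2: pour(A -> B) -> (A=0 B=4 C=6)
Step 3: pour(B -> A) -> (A=4 B=0 C=6)
Step 4: empty(C) -> (A=4 B=0 C=0)
Step 5: fill(C) -> (A=4 B=0 C=10)
Step 6: empty(C) -> (A=4 B=0 C=0)
Step 7: pour(A -> B) -> (A=0 B=4 C=0)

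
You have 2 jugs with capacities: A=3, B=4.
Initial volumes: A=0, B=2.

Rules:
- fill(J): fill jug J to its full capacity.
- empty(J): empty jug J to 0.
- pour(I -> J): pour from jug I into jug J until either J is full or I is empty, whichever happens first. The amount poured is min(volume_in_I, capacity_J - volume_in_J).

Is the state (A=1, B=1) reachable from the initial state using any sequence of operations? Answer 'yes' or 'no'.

BFS explored all 14 reachable states.
Reachable set includes: (0,0), (0,1), (0,2), (0,3), (0,4), (1,0), (1,4), (2,0), (2,4), (3,0), (3,1), (3,2) ...
Target (A=1, B=1) not in reachable set → no.

Answer: no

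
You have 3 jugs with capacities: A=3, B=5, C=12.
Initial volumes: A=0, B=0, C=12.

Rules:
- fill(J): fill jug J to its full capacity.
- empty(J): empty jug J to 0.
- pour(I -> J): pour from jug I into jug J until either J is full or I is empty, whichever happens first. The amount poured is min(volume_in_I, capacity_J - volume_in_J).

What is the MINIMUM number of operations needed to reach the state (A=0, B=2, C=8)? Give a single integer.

Answer: 6

Derivation:
BFS from (A=0, B=0, C=12). One shortest path:
  1. fill(B) -> (A=0 B=5 C=12)
  2. empty(C) -> (A=0 B=5 C=0)
  3. pour(B -> C) -> (A=0 B=0 C=5)
  4. fill(B) -> (A=0 B=5 C=5)
  5. pour(B -> A) -> (A=3 B=2 C=5)
  6. pour(A -> C) -> (A=0 B=2 C=8)
Reached target in 6 moves.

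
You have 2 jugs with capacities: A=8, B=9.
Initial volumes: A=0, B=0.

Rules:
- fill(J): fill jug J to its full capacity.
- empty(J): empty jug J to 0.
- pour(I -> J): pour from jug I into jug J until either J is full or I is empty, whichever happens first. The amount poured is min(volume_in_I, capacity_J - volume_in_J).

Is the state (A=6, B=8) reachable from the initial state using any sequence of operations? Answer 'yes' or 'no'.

BFS explored all 34 reachable states.
Reachable set includes: (0,0), (0,1), (0,2), (0,3), (0,4), (0,5), (0,6), (0,7), (0,8), (0,9), (1,0), (1,9) ...
Target (A=6, B=8) not in reachable set → no.

Answer: no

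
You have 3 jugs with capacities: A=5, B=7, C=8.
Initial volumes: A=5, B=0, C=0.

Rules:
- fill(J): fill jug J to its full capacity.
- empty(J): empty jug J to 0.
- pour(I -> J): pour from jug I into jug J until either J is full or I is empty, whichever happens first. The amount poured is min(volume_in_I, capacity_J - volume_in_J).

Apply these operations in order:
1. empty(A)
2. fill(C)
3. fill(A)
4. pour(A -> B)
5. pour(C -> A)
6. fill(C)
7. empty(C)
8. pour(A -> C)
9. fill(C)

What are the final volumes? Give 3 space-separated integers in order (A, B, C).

Answer: 0 5 8

Derivation:
Step 1: empty(A) -> (A=0 B=0 C=0)
Step 2: fill(C) -> (A=0 B=0 C=8)
Step 3: fill(A) -> (A=5 B=0 C=8)
Step 4: pour(A -> B) -> (A=0 B=5 C=8)
Step 5: pour(C -> A) -> (A=5 B=5 C=3)
Step 6: fill(C) -> (A=5 B=5 C=8)
Step 7: empty(C) -> (A=5 B=5 C=0)
Step 8: pour(A -> C) -> (A=0 B=5 C=5)
Step 9: fill(C) -> (A=0 B=5 C=8)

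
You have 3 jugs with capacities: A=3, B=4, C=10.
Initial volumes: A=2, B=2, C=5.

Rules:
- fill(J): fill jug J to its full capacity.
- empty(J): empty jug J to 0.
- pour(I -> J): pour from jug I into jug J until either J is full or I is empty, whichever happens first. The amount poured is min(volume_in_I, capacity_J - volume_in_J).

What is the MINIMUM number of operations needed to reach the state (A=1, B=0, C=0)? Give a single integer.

Answer: 4

Derivation:
BFS from (A=2, B=2, C=5). One shortest path:
  1. fill(A) -> (A=3 B=2 C=5)
  2. empty(C) -> (A=3 B=2 C=0)
  3. pour(A -> B) -> (A=1 B=4 C=0)
  4. empty(B) -> (A=1 B=0 C=0)
Reached target in 4 moves.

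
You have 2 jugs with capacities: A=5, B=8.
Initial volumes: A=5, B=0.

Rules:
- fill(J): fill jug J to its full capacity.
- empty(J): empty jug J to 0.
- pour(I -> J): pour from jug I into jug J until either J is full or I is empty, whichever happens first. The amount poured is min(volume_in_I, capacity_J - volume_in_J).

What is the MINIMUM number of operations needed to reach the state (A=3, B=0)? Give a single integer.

Answer: 5

Derivation:
BFS from (A=5, B=0). One shortest path:
  1. empty(A) -> (A=0 B=0)
  2. fill(B) -> (A=0 B=8)
  3. pour(B -> A) -> (A=5 B=3)
  4. empty(A) -> (A=0 B=3)
  5. pour(B -> A) -> (A=3 B=0)
Reached target in 5 moves.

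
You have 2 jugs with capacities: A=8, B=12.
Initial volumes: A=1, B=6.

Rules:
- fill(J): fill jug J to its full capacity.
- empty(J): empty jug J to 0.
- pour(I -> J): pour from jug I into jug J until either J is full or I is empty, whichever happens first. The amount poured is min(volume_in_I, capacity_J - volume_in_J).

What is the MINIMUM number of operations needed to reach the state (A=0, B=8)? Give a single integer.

Answer: 3

Derivation:
BFS from (A=1, B=6). One shortest path:
  1. fill(A) -> (A=8 B=6)
  2. empty(B) -> (A=8 B=0)
  3. pour(A -> B) -> (A=0 B=8)
Reached target in 3 moves.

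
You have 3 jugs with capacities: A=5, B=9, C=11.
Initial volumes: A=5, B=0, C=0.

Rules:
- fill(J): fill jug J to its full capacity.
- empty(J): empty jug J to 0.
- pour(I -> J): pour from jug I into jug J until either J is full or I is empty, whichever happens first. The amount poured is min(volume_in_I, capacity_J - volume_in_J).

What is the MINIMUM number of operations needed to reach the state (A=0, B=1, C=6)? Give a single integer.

Answer: 6

Derivation:
BFS from (A=5, B=0, C=0). One shortest path:
  1. fill(C) -> (A=5 B=0 C=11)
  2. pour(A -> B) -> (A=0 B=5 C=11)
  3. pour(C -> A) -> (A=5 B=5 C=6)
  4. pour(A -> B) -> (A=1 B=9 C=6)
  5. empty(B) -> (A=1 B=0 C=6)
  6. pour(A -> B) -> (A=0 B=1 C=6)
Reached target in 6 moves.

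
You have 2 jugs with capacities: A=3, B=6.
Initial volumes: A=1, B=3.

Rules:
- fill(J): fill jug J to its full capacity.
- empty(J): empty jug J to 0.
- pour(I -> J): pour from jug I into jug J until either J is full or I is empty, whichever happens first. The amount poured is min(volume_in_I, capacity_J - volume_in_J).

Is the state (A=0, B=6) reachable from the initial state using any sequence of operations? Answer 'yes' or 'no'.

BFS from (A=1, B=3):
  1. fill(A) -> (A=3 B=3)
  2. pour(A -> B) -> (A=0 B=6)
Target reached → yes.

Answer: yes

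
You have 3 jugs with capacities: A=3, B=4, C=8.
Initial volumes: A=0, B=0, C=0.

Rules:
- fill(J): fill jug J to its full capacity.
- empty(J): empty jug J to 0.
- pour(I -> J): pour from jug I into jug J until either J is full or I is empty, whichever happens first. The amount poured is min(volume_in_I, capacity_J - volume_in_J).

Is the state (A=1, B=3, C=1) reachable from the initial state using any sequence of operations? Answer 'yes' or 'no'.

BFS explored all 138 reachable states.
Reachable set includes: (0,0,0), (0,0,1), (0,0,2), (0,0,3), (0,0,4), (0,0,5), (0,0,6), (0,0,7), (0,0,8), (0,1,0), (0,1,1), (0,1,2) ...
Target (A=1, B=3, C=1) not in reachable set → no.

Answer: no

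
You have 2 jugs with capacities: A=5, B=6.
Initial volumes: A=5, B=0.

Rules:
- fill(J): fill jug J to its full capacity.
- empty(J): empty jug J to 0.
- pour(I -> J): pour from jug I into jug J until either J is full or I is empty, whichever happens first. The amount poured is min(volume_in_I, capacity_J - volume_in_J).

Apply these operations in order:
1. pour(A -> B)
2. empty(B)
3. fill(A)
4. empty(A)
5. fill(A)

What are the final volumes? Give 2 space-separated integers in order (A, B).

Answer: 5 0

Derivation:
Step 1: pour(A -> B) -> (A=0 B=5)
Step 2: empty(B) -> (A=0 B=0)
Step 3: fill(A) -> (A=5 B=0)
Step 4: empty(A) -> (A=0 B=0)
Step 5: fill(A) -> (A=5 B=0)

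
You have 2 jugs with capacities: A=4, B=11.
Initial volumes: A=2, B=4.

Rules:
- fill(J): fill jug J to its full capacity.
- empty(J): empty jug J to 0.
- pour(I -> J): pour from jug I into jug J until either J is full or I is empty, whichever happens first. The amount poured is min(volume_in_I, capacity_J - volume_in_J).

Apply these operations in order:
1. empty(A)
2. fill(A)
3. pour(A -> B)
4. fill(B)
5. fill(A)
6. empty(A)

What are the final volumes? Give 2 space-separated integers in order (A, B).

Answer: 0 11

Derivation:
Step 1: empty(A) -> (A=0 B=4)
Step 2: fill(A) -> (A=4 B=4)
Step 3: pour(A -> B) -> (A=0 B=8)
Step 4: fill(B) -> (A=0 B=11)
Step 5: fill(A) -> (A=4 B=11)
Step 6: empty(A) -> (A=0 B=11)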